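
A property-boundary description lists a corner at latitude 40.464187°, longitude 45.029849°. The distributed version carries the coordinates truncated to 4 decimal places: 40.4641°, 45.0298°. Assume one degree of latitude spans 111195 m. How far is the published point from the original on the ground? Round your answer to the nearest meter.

The latitude changed by +0.000087° and the longitude by +0.000049°.
N–S: 0.000087° × 111195 m/° = 9.67397 m.
E–W at 40.4641°: 0.000049° × 111195 × cos 40.4641° = 0.000049 × 111195 × 0.7608 ≈ 4.14533 m.
Distance: √(9.67397² + 4.14533²) ≈ 10.5247 m.

11 meters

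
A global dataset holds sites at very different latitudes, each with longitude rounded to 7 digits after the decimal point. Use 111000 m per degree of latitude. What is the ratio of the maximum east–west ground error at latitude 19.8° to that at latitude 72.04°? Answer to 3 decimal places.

Rounding to 7 decimal places leaves the longitude within ±5e-08° of the true value.
At 19.8°: 5e-08° × 111000 × cos 19.8° = 5e-08 × 111000 × 0.9409 ≈ 0.0052219 m.
Error at 72.04° = 5e-08° × 111000 × cos 72.04° ≈ 0.00555 × 0.3084 = 0.0017114 m.
Ratio: 0.0052219 / 0.0017114 = cos 19.8° / cos 72.04° ≈ 3.0513.

3.051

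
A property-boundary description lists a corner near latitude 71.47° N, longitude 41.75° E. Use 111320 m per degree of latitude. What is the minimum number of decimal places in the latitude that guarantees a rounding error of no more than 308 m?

One degree of latitude covers 111320 m.
N decimal places → at most half a unit in the last place, 0.5 × 10⁻ᴺ° = 111320/2 × 10⁻ᴺ m.
Setting 55660 × 10⁻ᴺ ≤ 308 gives 10ᴺ ≥ 180.7, i.e. N ≥ 2.26.
N = 2 would give 557 m (too coarse); N = 3 gives 55.7 m ≤ 308 m.

3 decimal places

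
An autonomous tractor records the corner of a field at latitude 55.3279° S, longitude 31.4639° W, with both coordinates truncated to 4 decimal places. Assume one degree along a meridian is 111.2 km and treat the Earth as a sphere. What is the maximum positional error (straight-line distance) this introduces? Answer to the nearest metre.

13 metres

Truncating at 4 decimal places can drop up to a full unit in the last place, so each coordinate may be off by as much as 0.0001°.
N–S: 0.0001° × 111200 m/° = 11.12 m.
E–W at 55.3279°: 0.0001° × 111200 × cos 55.3279° = 0.0001 × 111200 × 0.5689 ≈ 6.32594 m.
Combining orthogonally: (11.12² + 6.32594²)^½ ≈ 12.7934 m.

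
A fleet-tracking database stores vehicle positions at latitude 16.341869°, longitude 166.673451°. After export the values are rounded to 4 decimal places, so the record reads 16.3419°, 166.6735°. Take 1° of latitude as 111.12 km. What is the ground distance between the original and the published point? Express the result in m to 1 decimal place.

6.3 m

Δlat = 16.341869 − 16.3419 = -0.000031°; Δlon = 166.673451 − 166.6735 = -0.000049°.
North–south shift: -0.000031 × 111120 = -3.44472 m.
E–W at 16.3419°: -0.000049° × 111120 × cos 16.3419° = -0.000049 × 111120 × 0.9596 ≈ -5.22491 m.
Distance: √(3.44472² + 5.22491²) ≈ 6.25825 m.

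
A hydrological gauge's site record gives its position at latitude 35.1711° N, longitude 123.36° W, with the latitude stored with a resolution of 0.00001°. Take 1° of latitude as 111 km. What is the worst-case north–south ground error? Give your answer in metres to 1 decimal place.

With a 0.00001° grid the true value lies within half a step, ±0.00001°/2 = ±5e-06°, of the stored one.
So the N–S error is at most 5e-06 × 111000 = 0.555 m.

0.6 metres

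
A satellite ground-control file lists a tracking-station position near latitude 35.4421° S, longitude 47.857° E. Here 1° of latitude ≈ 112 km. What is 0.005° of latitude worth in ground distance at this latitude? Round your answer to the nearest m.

Along a meridian 0.005° is 0.005 × 112000 = 560 m.

560 m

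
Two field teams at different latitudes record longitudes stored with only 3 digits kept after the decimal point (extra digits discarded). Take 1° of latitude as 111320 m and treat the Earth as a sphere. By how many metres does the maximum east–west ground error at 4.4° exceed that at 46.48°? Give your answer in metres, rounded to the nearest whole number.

34 metres

Truncating at 3 decimal places can drop up to a full unit in the last place, so the longitude may be off by as much as 0.001°.
At 4.4°: 0.001° × 111320 × cos 4.4° = 0.001 × 111320 × 0.9971 ≈ 110.99 m.
At 46.48°: 0.001° × 111320 × cos 46.48° = 0.001 × 111320 × 0.6886 ≈ 76.656 m.
Difference: 110.99 − 76.656 = 34.336 m.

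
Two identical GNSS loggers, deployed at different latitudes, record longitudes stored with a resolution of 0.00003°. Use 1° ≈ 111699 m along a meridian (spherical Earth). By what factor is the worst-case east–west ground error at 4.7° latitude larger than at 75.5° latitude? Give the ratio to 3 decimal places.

3.980

With a 0.00003° grid the true value lies within half a step, ±0.00003°/2 = ±1.5e-05°, of the stored one.
At 4.7°: 1.5e-05° × 111699 × cos 4.7° = 1.5e-05 × 111699 × 0.9966 ≈ 1.6699 m.
Error at 75.5° = 1.5e-05° × 111699 × cos 75.5° ≈ 1.6755 × 0.2504 = 0.41951 m.
The ratio reduces to cos 4.7° / cos 75.5° = 0.9966/0.2504 ≈ 3.9805.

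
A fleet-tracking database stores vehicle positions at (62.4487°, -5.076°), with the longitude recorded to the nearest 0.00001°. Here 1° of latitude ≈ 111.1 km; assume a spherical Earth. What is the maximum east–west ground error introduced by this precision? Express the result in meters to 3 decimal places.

0.257 meters

Rounding to 5 decimal places leaves the longitude within ±5e-06° of the true value.
Parallels shrink by cos φ, so at 62.4487° a degree of longitude is 111100 × 0.4625 ≈ 51388.5 m.
So at most 5e-06° × 51388.5 ≈ 0.256942 m east–west.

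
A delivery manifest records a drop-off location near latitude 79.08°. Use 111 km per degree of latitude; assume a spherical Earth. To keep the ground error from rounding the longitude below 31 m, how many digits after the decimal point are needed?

At 79.08° one degree of longitude covers 111000 × cos 79.08° ≈ 111000 × 0.1894 ≈ 21027.6 m.
Rounding to N decimal places gives at most 0.5 × 10⁻ᴺ degrees of error, i.e. 0.5 × 10⁻ᴺ × 21027.6 m.
Need 0.5 × 21027.6 × 10⁻ᴺ ≤ 31 → 10⁻ᴺ ≤ 2.949e-03, so N ≥ 2.53.
N = 2 would give 105 m (too coarse); N = 3 gives 10.5 m ≤ 31 m.

3 decimal places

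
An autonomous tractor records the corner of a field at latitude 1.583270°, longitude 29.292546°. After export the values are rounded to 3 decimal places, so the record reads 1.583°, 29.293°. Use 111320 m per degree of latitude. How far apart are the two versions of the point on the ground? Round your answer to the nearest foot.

The latitude changed by +0.000270° and the longitude by -0.000454°.
N–S: 0.000270° × 111320 m/° = 30.0564 m.
East–west at this latitude: -0.000454° × 111320 × cos 1.583° ≈ -0.000454 × 111278 = -50.52 m.
Distance: √(30.0564² + 50.52²) ≈ 58.7848 m.
Converting: 58.7848 m × 3.2808 ft/m ≈ 192.86 ft.

193 feet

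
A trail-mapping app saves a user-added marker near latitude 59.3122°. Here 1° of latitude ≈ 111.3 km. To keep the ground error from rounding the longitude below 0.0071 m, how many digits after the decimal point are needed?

7 decimal places

At 59.3122° one degree of longitude covers 111300 × cos 59.3122° ≈ 111300 × 0.5104 ≈ 56803 m.
N decimal places → at most half a unit in the last place, 0.5 × 10⁻ᴺ° = 56803/2 × 10⁻ᴺ m.
Setting 28401.5 × 10⁻ᴺ ≤ 0.0071 gives 10ᴺ ≥ 4e+06, i.e. N ≥ 6.60.
So 7 decimal places suffice (0.00284 m); 6 would allow up to 0.0284 m.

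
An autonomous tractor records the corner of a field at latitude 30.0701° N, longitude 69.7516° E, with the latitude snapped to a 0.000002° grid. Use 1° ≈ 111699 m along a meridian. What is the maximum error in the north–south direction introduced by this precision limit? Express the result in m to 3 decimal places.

With a 0.000002° grid the true value lies within half a step, ±0.000002°/2 = ±1e-06°, of the stored one.
So the N–S error is at most 1e-06 × 111699 = 0.111699 m.

0.112 m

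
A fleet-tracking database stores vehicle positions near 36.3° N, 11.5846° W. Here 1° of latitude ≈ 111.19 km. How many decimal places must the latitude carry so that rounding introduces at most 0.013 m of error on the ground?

One degree of latitude covers 111190 m.
N decimal places → at most half a unit in the last place, 0.5 × 10⁻ᴺ° = 111190/2 × 10⁻ᴺ m.
Need 0.5 × 111190 × 10⁻ᴺ ≤ 0.013 → 10⁻ᴺ ≤ 2.338e-07, so N ≥ 6.63.
So 7 decimal places suffice (0.00556 m); 6 would allow up to 0.0556 m.

7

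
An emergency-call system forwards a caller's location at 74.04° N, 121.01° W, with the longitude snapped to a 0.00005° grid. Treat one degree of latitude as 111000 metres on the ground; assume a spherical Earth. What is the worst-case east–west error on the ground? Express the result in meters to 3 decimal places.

0.763 meters

With a 0.00005° grid the true value lies within half a step, ±0.00005°/2 = ±2.5e-05°, of the stored one.
Parallels shrink by cos φ, so at 74.04° a degree of longitude is 111000 × 0.2750 ≈ 30521.2 m.
Maximum E–W displacement: 2.5e-05 × 30521.2 = 0.763031 m.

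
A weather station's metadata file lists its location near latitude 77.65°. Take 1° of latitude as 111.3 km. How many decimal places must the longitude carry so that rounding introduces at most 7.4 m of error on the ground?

At 77.65° one degree of longitude covers 111300 × cos 77.65° ≈ 111300 × 0.2139 ≈ 23805.2 m.
With N decimal places the half-ulp bound is 0.5·10⁻ᴺ°, or 0.5·10⁻ᴺ × 23805.2 m on the ground.
Need 0.5 × 23805.2 × 10⁻ᴺ ≤ 7.4 → 10⁻ᴺ ≤ 6.217e-04, so N ≥ 3.21.
So 4 decimal places suffice (1.19 m); 3 would allow up to 11.9 m.

4 decimal places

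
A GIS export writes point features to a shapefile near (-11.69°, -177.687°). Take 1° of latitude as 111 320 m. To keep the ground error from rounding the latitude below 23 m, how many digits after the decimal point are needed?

One degree of latitude covers 111320 m.
With N decimal places the half-ulp bound is 0.5·10⁻ᴺ°, or 0.5·10⁻ᴺ × 111320 m on the ground.
Setting 55660 × 10⁻ᴺ ≤ 23 gives 10ᴺ ≥ 2420, i.e. N ≥ 3.38.
So 4 decimal places suffice (5.57 m); 3 would allow up to 55.7 m.

4 decimal places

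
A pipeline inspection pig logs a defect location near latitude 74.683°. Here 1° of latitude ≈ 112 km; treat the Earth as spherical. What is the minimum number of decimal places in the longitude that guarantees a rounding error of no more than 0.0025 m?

At 74.683° one degree of longitude covers 112000 × cos 74.683° ≈ 112000 × 0.2642 ≈ 29585.8 m.
N decimal places → at most half a unit in the last place, 0.5 × 10⁻ᴺ° = 29585.8/2 × 10⁻ᴺ m.
Setting 14792.9 × 10⁻ᴺ ≤ 0.0025 gives 10ᴺ ≥ 5.917e+06, i.e. N ≥ 6.77.
N = 6 would give 0.0148 m (too coarse); N = 7 gives 0.00148 m ≤ 0.0025 m.

7 decimal places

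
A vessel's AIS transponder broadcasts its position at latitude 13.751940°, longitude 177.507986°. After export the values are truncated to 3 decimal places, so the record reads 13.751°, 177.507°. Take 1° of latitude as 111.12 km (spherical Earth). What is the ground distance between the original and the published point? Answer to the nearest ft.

489 ft

The latitude changed by +0.000940° and the longitude by +0.000986°.
North–south shift: 0.000940 × 111120 = 104.453 m.
E–W at 13.751°: 0.000986° × 111120 × cos 13.751° = 0.000986 × 111120 × 0.9713 ≈ 106.424 m.
Distance: √(104.453² + 106.424²) ≈ 149.119 m.
In feet: 149.119 m ÷ 0.3048 ≈ 489.24 ft.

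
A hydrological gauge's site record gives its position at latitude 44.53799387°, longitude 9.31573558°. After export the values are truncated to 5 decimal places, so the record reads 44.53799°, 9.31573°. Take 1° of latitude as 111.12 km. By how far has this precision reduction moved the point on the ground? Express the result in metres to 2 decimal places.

Δlat = 44.53799387 − 44.53799 = +0.00000387°; Δlon = 9.31573558 − 9.31573 = +0.00000558°.
North–south shift: 0.00000387 × 111120 = 0.430034 m.
E–W at 44.538°: 0.00000558° × 111120 × cos 44.538° = 0.00000558 × 111120 × 0.7128 ≈ 0.441962 m.
Combined displacement = (0.430034² + 0.441962²)^½ ≈ 0.616653 m.

0.62 metres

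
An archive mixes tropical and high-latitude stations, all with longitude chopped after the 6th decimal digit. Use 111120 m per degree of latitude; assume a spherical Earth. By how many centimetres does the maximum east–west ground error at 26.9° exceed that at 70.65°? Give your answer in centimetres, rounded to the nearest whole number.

6 centimetres

Truncating at 6 decimal places can drop up to a full unit in the last place, so the longitude may be off by as much as 1e-06°.
Error at 26.9° = 1e-06° × 111120 × cos 26.9° ≈ 0.11112 × 0.8918 = 0.099097 m.
At 70.65°: 1e-06° × 111120 × cos 70.65° = 1e-06 × 111120 × 0.3313 ≈ 0.036818 m.
Difference: 0.099097 − 0.036818 = 0.062278 m.
That is 0.0622783 m = 6.2278 cm.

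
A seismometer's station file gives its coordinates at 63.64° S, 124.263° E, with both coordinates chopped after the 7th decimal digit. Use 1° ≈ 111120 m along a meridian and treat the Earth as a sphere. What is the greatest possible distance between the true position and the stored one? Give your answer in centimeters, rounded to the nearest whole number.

Truncating at 7 decimal places can drop up to a full unit in the last place, so each coordinate may be off by as much as 1e-07°.
N–S: 1e-07° × 111120 m/° = 0.011112 m.
Longitude error → 1e-07 × 111120 × cos 63.64° = 1e-07 × 111120 × 0.4440 ≈ 0.00493384 m.
Combining orthogonally: (0.011112² + 0.00493384²)^½ ≈ 0.0121581 m.
That is 0.0121581 m = 1.2158 cm.

1 centimeters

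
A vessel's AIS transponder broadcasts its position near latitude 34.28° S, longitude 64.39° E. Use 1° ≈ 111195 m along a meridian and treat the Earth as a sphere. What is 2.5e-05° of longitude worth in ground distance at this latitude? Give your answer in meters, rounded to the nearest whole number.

At 34.28° a degree of longitude is 111195 × cos 34.28° ≈ 91879.9 m, so 2.5e-05° corresponds to 2.297 m.

2 meters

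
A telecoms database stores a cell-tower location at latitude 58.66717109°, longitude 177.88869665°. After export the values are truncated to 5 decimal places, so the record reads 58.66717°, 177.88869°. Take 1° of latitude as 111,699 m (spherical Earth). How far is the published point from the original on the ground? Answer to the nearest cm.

Δlat = 58.66717109 − 58.66717 = +0.00000109°; Δlon = 177.88869665 − 177.88869 = +0.00000665°.
North–south shift: 0.00000109 × 111699 = 0.121752 m.
East–west at this latitude: 0.00000665° × 111699 × cos 58.6672° ≈ 0.00000665 × 58084.4 = 0.386262 m.
Distance: √(0.121752² + 0.386262²) ≈ 0.404996 m.
That is 0.404996 m = 40.5 cm.

40 cm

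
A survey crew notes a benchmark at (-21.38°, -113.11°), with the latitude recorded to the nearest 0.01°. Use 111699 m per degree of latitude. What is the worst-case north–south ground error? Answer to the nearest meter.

558 meters

Rounding to 2 decimal places leaves the latitude within ±0.005° of the true value.
North–south distance: 0.005° × 111699 m/° = 558.495 m.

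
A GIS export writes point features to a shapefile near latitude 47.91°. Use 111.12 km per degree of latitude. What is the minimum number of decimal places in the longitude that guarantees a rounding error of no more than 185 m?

At 47.91° one degree of longitude covers 111120 × cos 47.91° ≈ 111120 × 0.6703 ≈ 74483.4 m.
With N decimal places the half-ulp bound is 0.5·10⁻ᴺ°, or 0.5·10⁻ᴺ × 74483.4 m on the ground.
Setting 37241.7 × 10⁻ᴺ ≤ 185 gives 10ᴺ ≥ 201.3, i.e. N ≥ 2.30.
At 2 places the error can reach 372 m, but 3 places keeps it to 37.2 m.

3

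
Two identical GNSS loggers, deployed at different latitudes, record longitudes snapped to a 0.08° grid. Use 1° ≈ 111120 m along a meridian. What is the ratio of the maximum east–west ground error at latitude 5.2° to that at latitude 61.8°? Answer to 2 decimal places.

With a 0.08° grid the true value lies within half a step, ±0.08°/2 = ±0.04°, of the stored one.
Error at 5.2° = 0.04° × 111120 × cos 5.2° ≈ 4444.8 × 0.9959 = 4426.5 m.
At 61.8°: 0.04° × 111120 × cos 61.8° = 0.04 × 111120 × 0.4726 ≈ 2100.4 m.
The ratio reduces to cos 5.2° / cos 61.8° = 0.9959/0.4726 ≈ 2.1075.

2.11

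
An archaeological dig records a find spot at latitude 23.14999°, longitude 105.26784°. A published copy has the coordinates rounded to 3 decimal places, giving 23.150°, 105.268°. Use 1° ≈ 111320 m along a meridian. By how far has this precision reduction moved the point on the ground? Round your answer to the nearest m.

The latitude changed by -0.00001° and the longitude by -0.00016°.
N–S: -0.00001° × 111320 m/° = -1.1132 m.
East–west at this latitude: -0.00016° × 111320 × cos 23.15° ≈ -0.00016 × 102356 = -16.377 m.
Hypotenuse of the two orthogonal shifts: √(1.1132² + 16.377²) = 16.4148 m.

16 m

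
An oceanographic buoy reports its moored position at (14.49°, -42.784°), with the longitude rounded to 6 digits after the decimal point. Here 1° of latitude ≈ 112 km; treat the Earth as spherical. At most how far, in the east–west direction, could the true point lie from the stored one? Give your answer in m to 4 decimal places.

0.0542 m

Rounding to 6 decimal places leaves the longitude within ±5e-07° of the true value.
Parallels shrink by cos φ, so at 14.49° a degree of longitude is 112000 × 0.9682 ≈ 108437 m.
East–west error: 5e-07° × 108437 m/° ≈ 0.0542187 m.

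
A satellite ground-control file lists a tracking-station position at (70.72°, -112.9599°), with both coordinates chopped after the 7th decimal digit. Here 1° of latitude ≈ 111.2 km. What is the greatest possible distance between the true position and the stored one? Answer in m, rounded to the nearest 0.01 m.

Truncating at 7 decimal places can drop up to a full unit in the last place, so each coordinate may be off by as much as 1e-07°.
Latitude error → 1e-07 × 111200 = 0.01112 m along the meridian.
Longitude error → 1e-07 × 111200 × cos 70.72° = 1e-07 × 111200 × 0.3302 ≈ 0.00367166 m.
Worst case both components are at the extreme and orthogonal: √(0.01112² + 0.00367166²) ≈ 0.0117105 m.

0.01 m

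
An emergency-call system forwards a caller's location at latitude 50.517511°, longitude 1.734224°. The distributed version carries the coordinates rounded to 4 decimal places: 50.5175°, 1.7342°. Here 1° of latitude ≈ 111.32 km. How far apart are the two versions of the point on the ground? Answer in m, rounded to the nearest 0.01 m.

2.09 m

Δlat = 50.517511 − 50.5175 = +0.000011°; Δlon = 1.734224 − 1.7342 = +0.000024°.
N–S: 0.000011° × 111320 m/° = 1.22452 m.
East–west at this latitude: 0.000024° × 111320 × cos 50.5175° ≈ 0.000024 × 70782 = 1.69877 m.
Combined displacement = (1.22452² + 1.69877²)^½ ≈ 2.0941 m.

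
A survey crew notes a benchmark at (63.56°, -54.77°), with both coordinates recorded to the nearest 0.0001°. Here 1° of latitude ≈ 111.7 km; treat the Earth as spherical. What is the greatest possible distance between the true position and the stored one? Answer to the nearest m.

6 m

Rounding to 4 decimal places leaves each coordinate within ±5e-05° of the true value.
North–south component: 5e-05° × 111700 = 5.585 m.
Longitude error → 5e-05 × 111700 × cos 63.56° = 5e-05 × 111700 × 0.4453 ≈ 2.48678 m.
Worst case both components are at the extreme and orthogonal: √(5.585² + 2.48678²) ≈ 6.11362 m.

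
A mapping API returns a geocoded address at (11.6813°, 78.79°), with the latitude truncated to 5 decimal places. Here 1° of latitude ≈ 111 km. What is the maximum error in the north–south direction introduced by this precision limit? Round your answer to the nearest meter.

Truncating at 5 decimal places can drop up to a full unit in the last place, so the latitude may be off by as much as 1e-05°.
North–south distance: 1e-05° × 111000 m/° = 1.11 m.

1 meters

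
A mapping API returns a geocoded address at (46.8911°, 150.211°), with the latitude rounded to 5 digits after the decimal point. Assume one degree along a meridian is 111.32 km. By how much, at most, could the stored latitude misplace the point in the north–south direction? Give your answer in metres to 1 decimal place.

0.6 metres

Rounding to 5 decimal places leaves the latitude within ±5e-06° of the true value.
So the N–S error is at most 5e-06 × 111320 = 0.5566 m.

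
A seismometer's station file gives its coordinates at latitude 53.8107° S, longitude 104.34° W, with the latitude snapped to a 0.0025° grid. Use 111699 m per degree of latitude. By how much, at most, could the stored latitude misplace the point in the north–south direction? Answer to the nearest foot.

458 feet

With a 0.0025° grid the true value lies within half a step, ±0.0025°/2 = ±0.00125°, of the stored one.
So the N–S error is at most 0.00125 × 111699 = 139.624 m.
In feet: 139.624 m ÷ 0.3048 ≈ 458.08 ft.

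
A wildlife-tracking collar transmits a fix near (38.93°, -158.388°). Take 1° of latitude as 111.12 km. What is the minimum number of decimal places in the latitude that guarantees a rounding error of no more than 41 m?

One degree of latitude covers 111120 m.
Rounding to N decimal places gives at most 0.5 × 10⁻ᴺ degrees of error, i.e. 0.5 × 10⁻ᴺ × 111120 m.
Setting 55560 × 10⁻ᴺ ≤ 41 gives 10ᴺ ≥ 1355, i.e. N ≥ 3.13.
N = 3 would give 55.6 m (too coarse); N = 4 gives 5.56 m ≤ 41 m.

4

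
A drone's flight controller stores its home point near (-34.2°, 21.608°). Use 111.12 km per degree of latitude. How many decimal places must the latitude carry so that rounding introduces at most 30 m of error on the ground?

One degree of latitude covers 111120 m.
Rounding to N decimal places gives at most 0.5 × 10⁻ᴺ degrees of error, i.e. 0.5 × 10⁻ᴺ × 111120 m.
Need 0.5 × 111120 × 10⁻ᴺ ≤ 30 → 10⁻ᴺ ≤ 5.400e-04, so N ≥ 3.27.
So 4 decimal places suffice (5.56 m); 3 would allow up to 55.6 m.

4 decimal places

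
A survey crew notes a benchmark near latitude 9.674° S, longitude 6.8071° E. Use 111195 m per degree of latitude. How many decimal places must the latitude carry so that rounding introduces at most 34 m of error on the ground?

One degree of latitude covers 111195 m.
N decimal places → at most half a unit in the last place, 0.5 × 10⁻ᴺ° = 111195/2 × 10⁻ᴺ m.
Setting 55597.5 × 10⁻ᴺ ≤ 34 gives 10ᴺ ≥ 1635, i.e. N ≥ 3.21.
N = 3 would give 55.6 m (too coarse); N = 4 gives 5.56 m ≤ 34 m.

4 decimal places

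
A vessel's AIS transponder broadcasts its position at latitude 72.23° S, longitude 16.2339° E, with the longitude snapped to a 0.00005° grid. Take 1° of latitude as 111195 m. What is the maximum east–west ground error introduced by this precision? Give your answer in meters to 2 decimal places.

0.85 meters

With a 0.00005° grid the true value lies within half a step, ±0.00005°/2 = ±2.5e-05°, of the stored one.
At latitude 72.23° a degree of longitude spans 111195 m × cos 72.23° = 111195 × 0.3052 ≈ 33936.4 m.
So at most 2.5e-05° × 33936.4 ≈ 0.848409 m east–west.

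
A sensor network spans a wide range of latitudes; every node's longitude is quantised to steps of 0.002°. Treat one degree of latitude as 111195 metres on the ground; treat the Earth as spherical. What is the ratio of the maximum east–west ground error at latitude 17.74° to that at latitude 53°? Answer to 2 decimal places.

With a 0.002° grid the true value lies within half a step, ±0.002°/2 = ±0.001°, of the stored one.
Error at 17.74° = 0.001° × 111195 × cos 17.74° ≈ 111.2 × 0.9524 = 105.91 m.
At 53°: 0.001° × 111195 × cos 53° = 0.001 × 111195 × 0.6018 ≈ 66.919 m.
Ratio: 105.91 / 66.919 = cos 17.74° / cos 53° ≈ 1.5826.

1.58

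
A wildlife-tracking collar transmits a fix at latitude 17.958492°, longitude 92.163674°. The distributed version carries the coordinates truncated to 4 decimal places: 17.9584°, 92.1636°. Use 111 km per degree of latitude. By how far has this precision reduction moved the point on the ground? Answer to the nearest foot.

The latitude changed by +0.000092° and the longitude by +0.000074°.
N–S: 0.000092° × 111000 m/° = 10.212 m.
E–W at 17.9584°: 0.000074° × 111000 × cos 17.9584° = 0.000074 × 111000 × 0.9513 ≈ 7.81382 m.
Combined displacement = (10.212² + 7.81382²)^½ ≈ 12.8585 m.
In feet: 12.8585 m ÷ 0.3048 ≈ 42.187 ft.

42 feet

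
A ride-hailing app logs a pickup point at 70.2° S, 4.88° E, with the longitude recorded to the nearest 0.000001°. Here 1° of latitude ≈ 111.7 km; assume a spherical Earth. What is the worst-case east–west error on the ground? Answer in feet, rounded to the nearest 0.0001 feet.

0.0621 feet

Rounding to 6 decimal places leaves the longitude within ±5e-07° of the true value.
One degree of longitude at 70.2° is 111700 × cos 70.2° ≈ 111700 × 0.3387 = 37837 m.
So at most 5e-07° × 37837 ≈ 0.0189185 m east–west.
Converting: 0.0189185 m × 3.2808 ft/m ≈ 0.062069 ft.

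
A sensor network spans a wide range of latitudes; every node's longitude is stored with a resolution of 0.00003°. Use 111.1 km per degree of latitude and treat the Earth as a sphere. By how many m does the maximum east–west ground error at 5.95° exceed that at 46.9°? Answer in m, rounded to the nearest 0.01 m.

0.52 m

With a 0.00003° grid the true value lies within half a step, ±0.00003°/2 = ±1.5e-05°, of the stored one.
At 5.95°: 1.5e-05° × 111100 × cos 5.95° = 1.5e-05 × 111100 × 0.9946 ≈ 1.6575 m.
Error at 46.9° = 1.5e-05° × 111100 × cos 46.9° ≈ 1.6665 × 0.6833 = 1.1387 m.
Difference: 1.6575 − 1.1387 = 0.51885 m.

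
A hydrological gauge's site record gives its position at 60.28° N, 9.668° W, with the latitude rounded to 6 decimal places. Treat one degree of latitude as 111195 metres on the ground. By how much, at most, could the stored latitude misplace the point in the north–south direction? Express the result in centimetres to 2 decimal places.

5.56 centimetres

Rounding to 6 decimal places leaves the latitude within ±5e-07° of the true value.
So the N–S error is at most 5e-07 × 111195 = 0.0555975 m.
That is 0.0555975 m = 5.5597 cm.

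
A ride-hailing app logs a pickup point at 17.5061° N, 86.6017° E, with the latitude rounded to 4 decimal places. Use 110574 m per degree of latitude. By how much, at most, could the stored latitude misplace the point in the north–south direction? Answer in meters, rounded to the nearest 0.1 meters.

5.5 meters

Rounding to 4 decimal places leaves the latitude within ±5e-05° of the true value.
Along the meridian that is 5e-05° × 110574 m/° = 5.5287 m.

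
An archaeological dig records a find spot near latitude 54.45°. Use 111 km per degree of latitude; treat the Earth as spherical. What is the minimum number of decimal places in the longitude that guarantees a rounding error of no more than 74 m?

3 decimal places

At 54.45° one degree of longitude covers 111000 × cos 54.45° ≈ 111000 × 0.5814 ≈ 64536.9 m.
With N decimal places the half-ulp bound is 0.5·10⁻ᴺ°, or 0.5·10⁻ᴺ × 64536.9 m on the ground.
Setting 32268.4 × 10⁻ᴺ ≤ 74 gives 10ᴺ ≥ 436.1, i.e. N ≥ 2.64.
So 3 decimal places suffice (32.3 m); 2 would allow up to 323 m.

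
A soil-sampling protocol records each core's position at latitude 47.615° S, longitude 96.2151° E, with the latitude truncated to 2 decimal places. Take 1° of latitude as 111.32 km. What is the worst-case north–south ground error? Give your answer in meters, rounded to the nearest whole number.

Truncating at 2 decimal places can drop up to a full unit in the last place, so the latitude may be off by as much as 0.01°.
Along the meridian that is 0.01° × 111320 m/° = 1113.2 m.

1113 meters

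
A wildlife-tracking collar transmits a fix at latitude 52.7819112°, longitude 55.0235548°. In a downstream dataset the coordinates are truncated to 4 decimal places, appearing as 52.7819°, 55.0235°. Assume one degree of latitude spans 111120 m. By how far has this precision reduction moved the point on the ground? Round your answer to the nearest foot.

The latitude changed by +0.0000112° and the longitude by +0.0000548°.
North–south shift: 0.0000112 × 111120 = 1.24454 m.
E–W at 52.7819°: 0.0000548° × 111120 × cos 52.7819° = 0.0000548 × 111120 × 0.6049 ≈ 3.68316 m.
Distance: √(1.24454² + 3.68316²) ≈ 3.88775 m.
In feet: 3.88775 m ÷ 0.3048 ≈ 12.755 ft.

13 feet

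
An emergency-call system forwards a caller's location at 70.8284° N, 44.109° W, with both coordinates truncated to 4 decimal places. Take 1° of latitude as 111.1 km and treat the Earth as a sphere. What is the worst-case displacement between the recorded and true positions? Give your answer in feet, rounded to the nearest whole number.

38 feet

Truncating at 4 decimal places can drop up to a full unit in the last place, so each coordinate may be off by as much as 0.0001°.
North–south component: 0.0001° × 111100 = 11.11 m.
Longitude error → 0.0001 × 111100 × cos 70.8284° = 0.0001 × 111100 × 0.3284 ≈ 3.64851 m.
Worst case both components are at the extreme and orthogonal: √(11.11² + 3.64851²) ≈ 11.6937 m.
Converting: 11.6937 m × 3.2808 ft/m ≈ 38.365 ft.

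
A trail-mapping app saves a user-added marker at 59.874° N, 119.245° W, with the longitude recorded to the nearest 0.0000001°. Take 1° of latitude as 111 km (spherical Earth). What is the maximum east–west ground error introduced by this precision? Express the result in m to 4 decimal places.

Rounding to 7 decimal places leaves the longitude within ±5e-08° of the true value.
Parallels shrink by cos φ, so at 59.874° a degree of longitude is 111000 × 0.5019 ≈ 55711.3 m.
Maximum E–W displacement: 5e-08 × 55711.3 = 0.00278556 m.

0.0028 m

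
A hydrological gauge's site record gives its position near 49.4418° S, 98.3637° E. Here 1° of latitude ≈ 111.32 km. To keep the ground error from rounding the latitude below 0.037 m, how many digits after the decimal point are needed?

7 decimal places

One degree of latitude covers 111320 m.
With N decimal places the half-ulp bound is 0.5·10⁻ᴺ°, or 0.5·10⁻ᴺ × 111320 m on the ground.
Need 0.5 × 111320 × 10⁻ᴺ ≤ 0.037 → 10⁻ᴺ ≤ 6.648e-07, so N ≥ 6.18.
So 7 decimal places suffice (0.00557 m); 6 would allow up to 0.0557 m.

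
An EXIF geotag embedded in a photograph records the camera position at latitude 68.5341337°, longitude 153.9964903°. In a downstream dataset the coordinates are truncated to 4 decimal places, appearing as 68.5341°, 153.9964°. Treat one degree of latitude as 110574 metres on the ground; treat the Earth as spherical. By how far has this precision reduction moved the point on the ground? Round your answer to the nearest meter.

5 meters

Δlat = 68.5341337 − 68.5341 = +0.0000337°; Δlon = 153.9964903 − 153.9964 = +0.0000903°.
N–S: 0.0000337° × 110574 m/° = 3.72634 m.
E–W at 68.5341°: 0.0000903° × 110574 × cos 68.5341° = 0.0000903 × 110574 × 0.3659 ≈ 3.65392 m.
Distance: √(3.72634² + 3.65392²) ≈ 5.21889 m.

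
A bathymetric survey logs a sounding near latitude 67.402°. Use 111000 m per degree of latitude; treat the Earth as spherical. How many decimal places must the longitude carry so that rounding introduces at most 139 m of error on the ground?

3

At 67.402° one degree of longitude covers 111000 × cos 67.402° ≈ 111000 × 0.3843 ≈ 42653.2 m.
N decimal places → at most half a unit in the last place, 0.5 × 10⁻ᴺ° = 42653.2/2 × 10⁻ᴺ m.
Need 0.5 × 42653.2 × 10⁻ᴺ ≤ 139 → 10⁻ᴺ ≤ 6.518e-03, so N ≥ 2.19.
N = 2 would give 213 m (too coarse); N = 3 gives 21.3 m ≤ 139 m.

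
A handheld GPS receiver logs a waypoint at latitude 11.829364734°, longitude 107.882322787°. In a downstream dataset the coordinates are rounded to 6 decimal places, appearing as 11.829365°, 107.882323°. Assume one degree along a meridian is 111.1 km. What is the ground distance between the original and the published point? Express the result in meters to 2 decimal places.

0.04 meters

Δlat = 11.829364734 − 11.829365 = -0.000000266°; Δlon = 107.882322787 − 107.882323 = -0.000000213°.
N–S: -0.000000266° × 111100 m/° = -0.0295526 m.
E–W at 11.8294°: -0.000000213° × 111100 × cos 11.8294° = -0.000000213 × 111100 × 0.9788 ≈ -0.0231617 m.
Combined displacement = (0.0295526² + 0.0231617²)^½ ≈ 0.0375476 m.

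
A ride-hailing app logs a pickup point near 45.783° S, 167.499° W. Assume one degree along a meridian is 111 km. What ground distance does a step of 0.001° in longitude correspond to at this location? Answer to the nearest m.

77 m

0.001° of longitude at 45.783° is 0.001 × 111000 × cos 45.783° ≈ 0.001 × 77408.9 = 77.4089 m.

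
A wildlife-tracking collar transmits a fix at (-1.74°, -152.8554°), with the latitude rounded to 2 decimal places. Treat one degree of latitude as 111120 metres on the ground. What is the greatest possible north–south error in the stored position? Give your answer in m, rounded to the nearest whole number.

Rounding to 2 decimal places leaves the latitude within ±0.005° of the true value.
North–south distance: 0.005° × 111120 m/° = 555.6 m.

556 m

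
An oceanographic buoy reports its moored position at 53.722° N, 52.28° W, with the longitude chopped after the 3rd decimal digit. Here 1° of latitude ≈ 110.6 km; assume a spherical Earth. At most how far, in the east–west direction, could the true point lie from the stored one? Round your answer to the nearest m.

65 m

Truncating at 3 decimal places can drop up to a full unit in the last place, so the longitude may be off by as much as 0.001°.
Parallels shrink by cos φ, so at 53.722° a degree of longitude is 110600 × 0.5917 ≈ 65442.4 m.
East–west error: 0.001° × 65442.4 m/° ≈ 65.4424 m.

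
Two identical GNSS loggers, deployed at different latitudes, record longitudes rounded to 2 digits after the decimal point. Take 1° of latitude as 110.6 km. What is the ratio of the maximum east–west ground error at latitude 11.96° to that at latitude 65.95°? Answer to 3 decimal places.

Rounding to 2 decimal places leaves the longitude within ±0.005° of the true value.
Error at 11.96° = 0.005° × 110600 × cos 11.96° ≈ 553 × 0.9783 = 541 m.
Error at 65.95° = 0.005° × 110600 × cos 65.95° ≈ 553 × 0.4075 = 225.37 m.
Ratio: 541 / 225.37 = cos 11.96° / cos 65.95° ≈ 2.4005.

2.401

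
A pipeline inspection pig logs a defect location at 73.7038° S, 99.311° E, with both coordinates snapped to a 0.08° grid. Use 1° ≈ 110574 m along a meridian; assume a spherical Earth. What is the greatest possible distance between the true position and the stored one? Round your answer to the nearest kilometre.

5 kilometres

With a 0.08° grid the true value lies within half a step, ±0.08°/2 = ±0.04°, of the stored one.
North–south component: 0.04° × 110574 = 4422.96 m.
E–W at 73.7038°: 0.04° × 110574 × cos 73.7038° = 0.04 × 110574 × 0.2806 ≈ 1241.1 m.
Combining orthogonally: (4422.96² + 1241.1²)^½ ≈ 4593.79 m.
That is 4593.79 m = 4.5938 km.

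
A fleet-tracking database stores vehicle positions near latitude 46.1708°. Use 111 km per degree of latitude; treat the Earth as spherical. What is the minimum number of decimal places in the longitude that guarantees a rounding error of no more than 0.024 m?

At 46.1708° one degree of longitude covers 111000 × cos 46.1708° ≈ 111000 × 0.6925 ≈ 76868.7 m.
Rounding to N decimal places gives at most 0.5 × 10⁻ᴺ degrees of error, i.e. 0.5 × 10⁻ᴺ × 76868.7 m.
Need 0.5 × 76868.7 × 10⁻ᴺ ≤ 0.024 → 10⁻ᴺ ≤ 6.244e-07, so N ≥ 6.20.
So 7 decimal places suffice (0.00384 m); 6 would allow up to 0.0384 m.

7 decimal places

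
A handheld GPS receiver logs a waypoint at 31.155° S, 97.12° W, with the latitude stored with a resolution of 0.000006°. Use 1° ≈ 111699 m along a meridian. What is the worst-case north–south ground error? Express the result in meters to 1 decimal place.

With a 0.000006° grid the true value lies within half a step, ±0.000006°/2 = ±3e-06°, of the stored one.
Along the meridian that is 3e-06° × 111699 m/° = 0.335097 m.

0.3 meters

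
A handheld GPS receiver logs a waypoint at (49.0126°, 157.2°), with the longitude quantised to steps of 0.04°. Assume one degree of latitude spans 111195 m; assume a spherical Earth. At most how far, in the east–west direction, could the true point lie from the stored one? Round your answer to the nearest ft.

4786 ft

With a 0.04° grid the true value lies within half a step, ±0.04°/2 = ±0.02°, of the stored one.
Parallels shrink by cos φ, so at 49.0126° a degree of longitude is 111195 × 0.6559 ≈ 72932 m.
So at most 0.02° × 72932 ≈ 1458.64 m east–west.
Converting: 1458.64 m × 3.2808 ft/m ≈ 4785.6 ft.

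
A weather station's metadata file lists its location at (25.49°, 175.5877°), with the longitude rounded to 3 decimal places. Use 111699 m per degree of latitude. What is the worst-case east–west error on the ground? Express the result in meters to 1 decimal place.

50.4 meters

Rounding to 3 decimal places leaves the longitude within ±0.0005° of the true value.
Parallels shrink by cos φ, so at 25.49° a degree of longitude is 111699 × 0.9027 ≈ 100826 m.
Maximum E–W displacement: 0.0005 × 100826 = 50.4131 m.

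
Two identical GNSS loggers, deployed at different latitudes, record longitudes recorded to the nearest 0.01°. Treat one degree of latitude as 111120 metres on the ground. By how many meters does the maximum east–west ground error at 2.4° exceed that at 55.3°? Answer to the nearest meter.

239 meters

Rounding to 2 decimal places leaves the longitude within ±0.005° of the true value.
Error at 2.4° = 0.005° × 111120 × cos 2.4° ≈ 555.6 × 0.9991 = 555.11 m.
Error at 55.3° = 0.005° × 111120 × cos 55.3° ≈ 555.6 × 0.5693 = 316.29 m.
Difference: 555.11 − 316.29 = 238.82 m.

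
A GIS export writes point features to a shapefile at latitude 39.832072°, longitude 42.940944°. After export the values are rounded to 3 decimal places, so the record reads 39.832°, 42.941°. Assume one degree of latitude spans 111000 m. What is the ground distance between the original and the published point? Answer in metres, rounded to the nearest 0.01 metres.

9.31 metres

Δlat = 39.832072 − 39.832 = +0.000072°; Δlon = 42.940944 − 42.941 = -0.000056°.
N–S: 0.000072° × 111000 m/° = 7.992 m.
East–west at this latitude: -0.000056° × 111000 × cos 39.832° ≈ -0.000056 × 85239.8 = -4.77343 m.
Distance: √(7.992² + 4.77343²) ≈ 9.30901 m.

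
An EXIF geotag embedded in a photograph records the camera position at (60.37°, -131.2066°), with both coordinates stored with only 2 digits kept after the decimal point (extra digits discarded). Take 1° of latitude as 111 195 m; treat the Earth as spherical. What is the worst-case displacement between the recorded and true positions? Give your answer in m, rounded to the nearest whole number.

1240 m

Truncating at 2 decimal places can drop up to a full unit in the last place, so each coordinate may be off by as much as 0.01°.
N–S: 0.01° × 111195 m/° = 1111.95 m.
East–west component at 60.37°: 0.01° × 111195 × cos 60.37° ≈ 0.01 × 54974.5 ≈ 549.745 m.
The two errors are perpendicular, so the maximum displacement is √(1111.95² + 549.745²) ≈ 1240.42 m.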